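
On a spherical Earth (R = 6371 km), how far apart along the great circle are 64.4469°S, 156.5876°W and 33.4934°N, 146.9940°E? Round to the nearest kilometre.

11941 km

Δλ = 146.9940 − -156.5876 = 303.5816°; wrapped into (−180°, 180°]: -56.4184°.
Δφ = 33.4934 − -64.4469 = 97.9403°.
a = sin²(Δφ/2) + cos φ₁ · cos φ₂ · sin²(Δλ/2) = 0.649446.
c = 2·atan2(√a, √(1−a)) = 1.87433 rad → d = 6371·c ≈ 11941.34 km.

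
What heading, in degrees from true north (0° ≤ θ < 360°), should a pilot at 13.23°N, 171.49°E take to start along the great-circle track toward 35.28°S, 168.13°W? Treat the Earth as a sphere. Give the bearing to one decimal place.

158.9°

Δλ = -168.13 − 171.49 = -339.62°; wrapped into (−180°, 180°]: 20.38°.
θ = atan2( sin Δλ · cos φ₂ , cos φ₁ · sin φ₂ − sin φ₁ · cos φ₂ · cos Δλ )
  = atan2(0.28429, -0.73738) = 158.917° → normalised to [0°, 360°): 158.917°.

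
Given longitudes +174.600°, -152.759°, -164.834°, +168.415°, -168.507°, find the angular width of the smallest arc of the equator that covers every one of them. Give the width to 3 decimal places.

38.826°

Sort the longitudes: -168.507°, -164.834°, -152.759°, +168.415°, +174.600°.
Eastward gaps between consecutive values (wrapping around): 3.673°, 12.075°, 321.174°, 6.185°, 16.893°.
Largest gap = 321.174° ⇒ minimal covering band is its complement: 360° − 321.174° = 38.826°.
Band runs from +168.415° eastward to -152.759°, crossing the antimeridian.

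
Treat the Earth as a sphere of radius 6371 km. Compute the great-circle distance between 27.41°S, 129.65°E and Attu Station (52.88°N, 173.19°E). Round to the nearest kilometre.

9872 km

Δλ = 173.19 − 129.65 = 43.54°.
Δφ = 52.88 − -27.41 = 80.29°.
a = sin²(Δφ/2) + cos φ₁ · cos φ₂ · sin²(Δλ/2) = 0.489361.
c = 2·atan2(√a, √(1−a)) = 1.54952 rad → d = 6371·c ≈ 9871.98 km.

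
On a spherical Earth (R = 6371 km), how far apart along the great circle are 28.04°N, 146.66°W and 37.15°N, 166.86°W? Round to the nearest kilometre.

2140 km

Δλ = -166.86 − -146.66 = -20.20°.
Δφ = 37.15 − 28.04 = 9.11°.
a = sin²(Δφ/2) + cos φ₁ · cos φ₂ · sin²(Δλ/2) = 0.027942.
c = 2·atan2(√a, √(1−a)) = 0.33589 rad → d = 6371·c ≈ 2139.98 km.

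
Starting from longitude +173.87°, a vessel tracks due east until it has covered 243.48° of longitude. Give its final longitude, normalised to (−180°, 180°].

Start at +173.87°; shift +243.48° → +417.35°.
+417.35° lies outside (−180°, 180°]; subtract 360° → +57.35°.

+57.35°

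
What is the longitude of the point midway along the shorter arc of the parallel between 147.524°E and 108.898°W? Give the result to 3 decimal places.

Signed shortest Δλ from +147.524° to -108.898° is +103.578°.
Midpoint longitude = +147.524° + (+103.578°)/2 = +147.524° + 51.789° = +199.313°.
Normalise into (−180°, 180°]: -160.687°.
(The naïve average (+147.524 + -108.898)/2 = 19.313° is on the wrong side of the globe.)

160.687°W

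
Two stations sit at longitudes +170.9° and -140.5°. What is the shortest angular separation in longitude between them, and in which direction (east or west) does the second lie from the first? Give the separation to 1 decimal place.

Raw difference: -140.5 − 170.9 = -311.4°.
Normalise into (−180°, 180°]: -311.4° + 360° = 48.6°.
Positive ⇒ the second point lies to the east; separation 48.6°.

48.6° east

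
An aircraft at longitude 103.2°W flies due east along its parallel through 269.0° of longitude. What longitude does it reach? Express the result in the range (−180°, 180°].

Start at -103.2°; shift +269.0° → +165.8°.
+165.8° already lies in (−180°, 180°].

165.8°E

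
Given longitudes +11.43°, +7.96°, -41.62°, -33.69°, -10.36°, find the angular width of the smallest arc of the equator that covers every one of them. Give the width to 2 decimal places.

53.05°

Sort the longitudes: -41.62°, -33.69°, -10.36°, +7.96°, +11.43°.
Eastward gaps between consecutive values (wrapping around): 7.93°, 23.33°, 18.32°, 3.47°, 306.95°.
Largest gap = 306.95° ⇒ minimal covering band is its complement: 360° − 306.95° = 53.05°.
Band runs from -41.62° eastward to +11.43°.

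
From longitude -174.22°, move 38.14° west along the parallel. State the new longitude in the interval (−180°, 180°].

Start at -174.22°; shift −38.14° → -212.36°.
-212.36° lies outside (−180°, 180°]; add 360° → +147.64°.

+147.64°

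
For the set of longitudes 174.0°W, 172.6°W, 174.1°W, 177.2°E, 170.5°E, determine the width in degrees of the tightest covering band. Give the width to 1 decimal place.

Sort the longitudes: -174.1°, -174.0°, -172.6°, +170.5°, +177.2°.
Eastward gaps between consecutive values (wrapping around): 0.1°, 1.4°, 343.1°, 6.7°, 8.7°.
Largest gap = 343.1° ⇒ minimal covering band is its complement: 360° − 343.1° = 16.9°.
Band runs from +170.5° eastward to -172.6°, crossing the antimeridian.

16.9°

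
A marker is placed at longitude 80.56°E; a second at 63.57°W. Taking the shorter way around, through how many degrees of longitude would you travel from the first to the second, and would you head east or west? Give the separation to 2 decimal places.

144.13° west

Raw difference: -63.57 − 80.56 = -144.13°.
Normalise into (−180°, 180°]: -144.13° stays -144.13°.
Negative ⇒ the second point lies to the west; separation 144.13°.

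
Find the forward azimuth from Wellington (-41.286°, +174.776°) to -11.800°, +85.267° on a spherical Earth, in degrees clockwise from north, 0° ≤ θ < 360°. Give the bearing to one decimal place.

Δλ = 85.267 − 174.776 = -89.509°.
θ = atan2( sin Δλ · cos φ₂ , cos φ₁ · sin φ₂ − sin φ₁ · cos φ₂ · cos Δλ )
  = atan2(-0.97883, -0.14813) = -98.605° → normalised to [0°, 360°): 261.395°.

261.4°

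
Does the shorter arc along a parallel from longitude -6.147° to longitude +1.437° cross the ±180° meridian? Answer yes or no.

Signed shortest Δλ = ((1.437 − -6.147 + 180) mod 360) − 180 = 7.584°.
Going east by 7.584° from -6.147° reaches +1.437° without touching 180°.

No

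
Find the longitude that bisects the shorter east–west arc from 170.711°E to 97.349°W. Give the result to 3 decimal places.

Signed shortest Δλ from +170.711° to -97.349° is +91.940°.
Midpoint longitude = +170.711° + (+91.940°)/2 = +170.711° + 45.970° = +216.681°.
Normalise into (−180°, 180°]: -143.319°.
(The naïve average (+170.711 + -97.349)/2 = 36.681° is on the wrong side of the globe.)

143.319°W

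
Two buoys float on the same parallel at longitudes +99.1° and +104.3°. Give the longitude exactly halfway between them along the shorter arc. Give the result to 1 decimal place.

+101.7°

Signed shortest Δλ from +99.1° to +104.3° is +5.2°.
Midpoint longitude = +99.1° + (+5.2°)/2 = +99.1° + 2.6° = +101.7°.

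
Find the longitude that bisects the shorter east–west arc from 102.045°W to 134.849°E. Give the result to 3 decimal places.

Signed shortest Δλ from -102.045° to +134.849° is -123.106°.
Midpoint longitude = -102.045° + (-123.106°)/2 = -102.045° − 61.553° = -163.598°.
(The naïve average (-102.045 + +134.849)/2 = 16.402° is on the wrong side of the globe.)

163.598°W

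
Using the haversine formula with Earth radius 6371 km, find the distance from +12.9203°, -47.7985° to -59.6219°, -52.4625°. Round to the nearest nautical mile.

4361 nmi

Δλ = -52.4625 − -47.7985 = -4.6640°.
Δφ = -59.6219 − 12.9203 = -72.5422°.
a = sin²(Δφ/2) + cos φ₁ · cos φ₂ · sin²(Δλ/2) = 0.350814.
c = 2·atan2(√a, √(1−a)) = 1.26781 rad → d = 6371·c ≈ 8077.22 km ≈ 4361.35 nmi.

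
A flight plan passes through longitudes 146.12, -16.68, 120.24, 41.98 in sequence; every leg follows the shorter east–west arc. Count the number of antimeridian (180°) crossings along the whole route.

Leg 1: +146.12° → -16.68°, shortest Δλ = -162.8° (west) — does not cross 180°.
Leg 2: -16.68° → +120.24°, shortest Δλ = 136.92° (east) — does not cross 180°.
Leg 3: +120.24° → +41.98°, shortest Δλ = -78.26° (west) — does not cross 180°.
Total crossings: 0.

0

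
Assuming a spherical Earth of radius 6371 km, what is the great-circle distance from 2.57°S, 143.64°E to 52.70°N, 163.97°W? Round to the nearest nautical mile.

4233 nmi

Δλ = -163.97 − 143.64 = -307.61°; wrapped into (−180°, 180°]: 52.39°.
Δφ = 52.70 − -2.57 = 55.27°.
a = sin²(Δφ/2) + cos φ₁ · cos φ₂ · sin²(Δλ/2) = 0.333108.
c = 2·atan2(√a, √(1−a)) = 1.23048 rad → d = 6371·c ≈ 7839.40 km ≈ 4232.94 nmi.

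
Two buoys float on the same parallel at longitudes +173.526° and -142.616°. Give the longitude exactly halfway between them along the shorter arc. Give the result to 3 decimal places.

-164.545°

Signed shortest Δλ from +173.526° to -142.616° is +43.858°.
Midpoint longitude = +173.526° + (+43.858°)/2 = +173.526° + 21.929° = +195.455°.
Normalise into (−180°, 180°]: -164.545°.
(The naïve average (+173.526 + -142.616)/2 = 15.455° is on the wrong side of the globe.)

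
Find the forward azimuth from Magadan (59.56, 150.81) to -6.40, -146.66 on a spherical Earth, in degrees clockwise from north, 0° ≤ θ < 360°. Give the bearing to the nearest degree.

Δλ = -146.66 − 150.81 = -297.47°; wrapped into (−180°, 180°]: 62.53°.
θ = atan2( sin Δλ · cos φ₂ , cos φ₁ · sin φ₂ − sin φ₁ · cos φ₂ · cos Δλ )
  = atan2(0.88172, -0.45170) = 117.126° → normalised to [0°, 360°): 117.126°.

117°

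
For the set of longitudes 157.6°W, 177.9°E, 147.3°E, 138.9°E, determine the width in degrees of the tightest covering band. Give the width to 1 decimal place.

63.5°

Sort the longitudes: -157.6°, +138.9°, +147.3°, +177.9°.
Eastward gaps between consecutive values (wrapping around): 296.5°, 8.4°, 30.6°, 24.5°.
Largest gap = 296.5° ⇒ minimal covering band is its complement: 360° − 296.5° = 63.5°.
Band runs from +138.9° eastward to -157.6°, crossing the antimeridian.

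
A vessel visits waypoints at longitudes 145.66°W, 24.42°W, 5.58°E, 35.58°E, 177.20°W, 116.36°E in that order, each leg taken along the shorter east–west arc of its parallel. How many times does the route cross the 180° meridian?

2

Leg 1: -145.66° → -24.42°, shortest Δλ = 121.24° (east) — does not cross 180°.
Leg 2: -24.42° → +5.58°, shortest Δλ = 30.0° (east) — does not cross 180°.
Leg 3: +5.58° → +35.58°, shortest Δλ = 30.0° (east) — does not cross 180°.
Leg 4: +35.58° → -177.20°, shortest Δλ = 147.22° (east) — crosses 180°.
Leg 5: -177.20° → +116.36°, shortest Δλ = -66.44° (west) — crosses 180°.
Total crossings: 2.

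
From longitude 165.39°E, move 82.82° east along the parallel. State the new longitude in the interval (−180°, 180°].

Start at +165.39°; shift +82.82° → +248.21°.
+248.21° lies outside (−180°, 180°]; subtract 360° → -111.79°.

111.79°W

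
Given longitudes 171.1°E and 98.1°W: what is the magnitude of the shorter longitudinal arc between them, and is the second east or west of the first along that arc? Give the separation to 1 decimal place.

Raw difference: -98.1 − 171.1 = -269.2°.
Normalise into (−180°, 180°]: -269.2° + 360° = 90.8°.
Positive ⇒ the second point lies to the east; separation 90.8°.

90.8° east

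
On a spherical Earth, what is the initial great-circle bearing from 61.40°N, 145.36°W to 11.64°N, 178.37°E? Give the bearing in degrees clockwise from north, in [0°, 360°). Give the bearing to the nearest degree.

Δλ = 178.37 − -145.36 = 323.73°; wrapped into (−180°, 180°]: -36.27°.
θ = atan2( sin Δλ · cos φ₂ , cos φ₁ · sin φ₂ − sin φ₁ · cos φ₂ · cos Δλ )
  = atan2(-0.57942, -0.59672) = -135.843° → normalised to [0°, 360°): 224.157°.

224°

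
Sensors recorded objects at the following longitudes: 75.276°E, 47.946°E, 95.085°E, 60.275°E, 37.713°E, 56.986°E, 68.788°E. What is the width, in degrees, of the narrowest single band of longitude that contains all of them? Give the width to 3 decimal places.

Sort the longitudes: +37.713°, +47.946°, +56.986°, +60.275°, +68.788°, +75.276°, +95.085°.
Eastward gaps between consecutive values (wrapping around): 10.233°, 9.040°, 3.289°, 8.513°, 6.488°, 19.809°, 302.628°.
Largest gap = 302.628° ⇒ minimal covering band is its complement: 360° − 302.628° = 57.372°.
Band runs from +37.713° eastward to +95.085°.

57.372°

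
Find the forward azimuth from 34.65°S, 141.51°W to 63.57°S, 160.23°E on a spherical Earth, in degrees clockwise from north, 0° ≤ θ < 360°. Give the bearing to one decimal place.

212.1°

Δλ = 160.23 − -141.51 = 301.74°; wrapped into (−180°, 180°]: -58.26°.
θ = atan2( sin Δλ · cos φ₂ , cos φ₁ · sin φ₂ − sin φ₁ · cos φ₂ · cos Δλ )
  = atan2(-0.37854, -0.60353) = -147.904° → normalised to [0°, 360°): 212.096°.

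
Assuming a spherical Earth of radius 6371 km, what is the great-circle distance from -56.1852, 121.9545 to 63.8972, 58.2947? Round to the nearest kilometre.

14411 km

Δλ = 58.2947 − 121.9545 = -63.6598°.
Δφ = 63.8972 − -56.1852 = 120.0824°.
a = sin²(Δφ/2) + cos φ₁ · cos φ₂ · sin²(Δλ/2) = 0.818729.
c = 2·atan2(√a, √(1−a)) = 2.26199 rad → d = 6371·c ≈ 14411.14 km.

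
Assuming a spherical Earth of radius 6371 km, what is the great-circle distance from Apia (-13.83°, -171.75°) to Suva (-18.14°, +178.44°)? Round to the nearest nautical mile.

622 nmi

Δλ = 178.44 − -171.75 = 350.19°; wrapped into (−180°, 180°]: -9.81°.
Δφ = -18.14 − -13.83 = -4.31°.
a = sin²(Δφ/2) + cos φ₁ · cos φ₂ · sin²(Δλ/2) = 0.008160.
c = 2·atan2(√a, √(1−a)) = 0.18091 rad → d = 6371·c ≈ 1152.60 km ≈ 622.35 nmi.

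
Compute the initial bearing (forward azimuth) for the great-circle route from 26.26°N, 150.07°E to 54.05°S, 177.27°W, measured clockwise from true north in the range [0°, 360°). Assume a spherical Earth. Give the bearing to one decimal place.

Δλ = -177.27 − 150.07 = -327.34°; wrapped into (−180°, 180°]: 32.66°.
θ = atan2( sin Δλ · cos φ₂ , cos φ₁ · sin φ₂ − sin φ₁ · cos φ₂ · cos Δλ )
  = atan2(0.31682, -0.94466) = 161.460° → normalised to [0°, 360°): 161.460°.

161.5°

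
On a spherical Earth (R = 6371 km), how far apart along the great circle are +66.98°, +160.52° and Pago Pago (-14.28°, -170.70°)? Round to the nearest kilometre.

9336 km

Δλ = -170.70 − 160.52 = -331.22°; wrapped into (−180°, 180°]: 28.78°.
Δφ = -14.28 − 66.98 = -81.26°.
a = sin²(Δφ/2) + cos φ₁ · cos φ₂ · sin²(Δλ/2) = 0.447431.
c = 2·atan2(√a, √(1−a)) = 1.46546 rad → d = 6371·c ≈ 9336.47 km.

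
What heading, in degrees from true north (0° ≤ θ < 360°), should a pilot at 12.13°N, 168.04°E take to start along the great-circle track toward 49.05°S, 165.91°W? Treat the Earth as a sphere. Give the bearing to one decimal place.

Δλ = -165.91 − 168.04 = -333.95°; wrapped into (−180°, 180°]: 26.05°.
θ = atan2( sin Δλ · cos φ₂ , cos φ₁ · sin φ₂ − sin φ₁ · cos φ₂ · cos Δλ )
  = atan2(0.28782, -0.86215) = 161.539° → normalised to [0°, 360°): 161.539°.

161.5°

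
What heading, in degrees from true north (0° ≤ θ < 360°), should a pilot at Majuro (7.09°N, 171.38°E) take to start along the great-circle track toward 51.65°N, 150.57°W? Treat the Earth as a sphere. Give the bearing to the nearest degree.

28°

Δλ = -150.57 − 171.38 = -321.95°; wrapped into (−180°, 180°]: 38.05°.
θ = atan2( sin Δλ · cos φ₂ , cos φ₁ · sin φ₂ − sin φ₁ · cos φ₂ · cos Δλ )
  = atan2(0.38242, 0.71793) = 28.043° → normalised to [0°, 360°): 28.043°.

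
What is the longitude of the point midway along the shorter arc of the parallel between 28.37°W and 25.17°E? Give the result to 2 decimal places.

1.60°W

Signed shortest Δλ from -28.37° to +25.17° is +53.54°.
Midpoint longitude = -28.37° + (+53.54°)/2 = -28.37° + 26.77° = -1.60°.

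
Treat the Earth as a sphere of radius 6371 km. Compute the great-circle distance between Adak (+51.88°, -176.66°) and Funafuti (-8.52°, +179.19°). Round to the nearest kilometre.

6728 km

Δλ = 179.19 − -176.66 = 355.85°; wrapped into (−180°, 180°]: -4.15°.
Δφ = -8.52 − 51.88 = -60.40°.
a = sin²(Δφ/2) + cos φ₁ · cos φ₂ · sin²(Δλ/2) = 0.253829.
c = 2·atan2(√a, √(1−a)) = 1.05602 rad → d = 6371·c ≈ 6727.90 km.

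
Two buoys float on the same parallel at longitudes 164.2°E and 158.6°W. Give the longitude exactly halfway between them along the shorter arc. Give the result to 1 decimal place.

177.2°W

Signed shortest Δλ from +164.2° to -158.6° is +37.2°.
Midpoint longitude = +164.2° + (+37.2°)/2 = +164.2° + 18.6° = +182.8°.
Normalise into (−180°, 180°]: -177.2°.
(The naïve average (+164.2 + -158.6)/2 = 2.8° is on the wrong side of the globe.)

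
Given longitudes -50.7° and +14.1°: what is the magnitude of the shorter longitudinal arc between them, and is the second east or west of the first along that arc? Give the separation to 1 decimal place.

Raw difference: 14.1 − -50.7 = 64.8°.
Normalise into (−180°, 180°]: 64.8° stays 64.8°.
Positive ⇒ the second point lies to the east; separation 64.8°.

64.8° east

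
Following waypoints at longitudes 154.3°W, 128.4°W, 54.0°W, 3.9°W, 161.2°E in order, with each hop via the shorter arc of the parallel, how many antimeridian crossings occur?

0

Leg 1: -154.3° → -128.4°, shortest Δλ = 25.9° (east) — does not cross 180°.
Leg 2: -128.4° → -54.0°, shortest Δλ = 74.4° (east) — does not cross 180°.
Leg 3: -54.0° → -3.9°, shortest Δλ = 50.1° (east) — does not cross 180°.
Leg 4: -3.9° → +161.2°, shortest Δλ = 165.1° (east) — does not cross 180°.
Total crossings: 0.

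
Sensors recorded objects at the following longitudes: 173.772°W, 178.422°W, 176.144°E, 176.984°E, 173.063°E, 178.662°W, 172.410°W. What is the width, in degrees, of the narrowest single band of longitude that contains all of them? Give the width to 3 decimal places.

Sort the longitudes: -178.662°, -178.422°, -173.772°, -172.410°, +173.063°, +176.144°, +176.984°.
Eastward gaps between consecutive values (wrapping around): 0.240°, 4.650°, 1.362°, 345.473°, 3.081°, 0.840°, 4.354°.
Largest gap = 345.473° ⇒ minimal covering band is its complement: 360° − 345.473° = 14.527°.
Band runs from +173.063° eastward to -172.410°, crossing the antimeridian.

14.527°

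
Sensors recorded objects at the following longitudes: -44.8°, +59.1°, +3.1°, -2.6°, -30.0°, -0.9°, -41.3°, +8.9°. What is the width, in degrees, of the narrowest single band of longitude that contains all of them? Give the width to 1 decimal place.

Sort the longitudes: -44.8°, -41.3°, -30.0°, -2.6°, -0.9°, +3.1°, +8.9°, +59.1°.
Eastward gaps between consecutive values (wrapping around): 3.5°, 11.3°, 27.4°, 1.7°, 4.0°, 5.8°, 50.2°, 256.1°.
Largest gap = 256.1° ⇒ minimal covering band is its complement: 360° − 256.1° = 103.9°.
Band runs from -44.8° eastward to +59.1°.

103.9°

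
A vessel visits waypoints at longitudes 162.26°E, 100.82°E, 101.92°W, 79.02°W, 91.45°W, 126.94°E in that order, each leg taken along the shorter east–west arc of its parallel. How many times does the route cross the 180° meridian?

Leg 1: +162.26° → +100.82°, shortest Δλ = -61.44° (west) — does not cross 180°.
Leg 2: +100.82° → -101.92°, shortest Δλ = 157.26° (east) — crosses 180°.
Leg 3: -101.92° → -79.02°, shortest Δλ = 22.9° (east) — does not cross 180°.
Leg 4: -79.02° → -91.45°, shortest Δλ = -12.43° (west) — does not cross 180°.
Leg 5: -91.45° → +126.94°, shortest Δλ = -141.61° (west) — crosses 180°.
Total crossings: 2.

2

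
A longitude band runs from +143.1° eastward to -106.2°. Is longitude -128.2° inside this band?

Band width going east from +143.1° to -106.2°: ((-106.2 − 143.1) mod 360) = 110.7°.
Offset of -128.2° east of the west edge: ((-128.2 − 143.1) mod 360) = 88.7°.
88.7° ≤ 110.7° ⇒ inside.

Yes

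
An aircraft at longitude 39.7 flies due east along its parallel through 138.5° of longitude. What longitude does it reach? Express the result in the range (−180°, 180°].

Start at +39.7°; shift +138.5° → +178.2°.
+178.2° already lies in (−180°, 180°].

+178.2°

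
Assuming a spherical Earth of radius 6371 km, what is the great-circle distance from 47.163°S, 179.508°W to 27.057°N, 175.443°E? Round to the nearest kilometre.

8268 km

Δλ = 175.443 − -179.508 = 354.951°; wrapped into (−180°, 180°]: -5.049°.
Δφ = 27.057 − -47.163 = 74.220°.
a = sin²(Δφ/2) + cos φ₁ · cos φ₂ · sin²(Δλ/2) = 0.365203.
c = 2·atan2(√a, √(1−a)) = 1.29782 rad → d = 6371·c ≈ 8268.44 km.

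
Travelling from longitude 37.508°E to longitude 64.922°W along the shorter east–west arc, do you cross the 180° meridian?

Signed shortest Δλ = ((-64.922 − 37.508 + 180) mod 360) − 180 = -102.43°.
Going west by 102.43° from +37.508° reaches -64.922° without touching 180°.

No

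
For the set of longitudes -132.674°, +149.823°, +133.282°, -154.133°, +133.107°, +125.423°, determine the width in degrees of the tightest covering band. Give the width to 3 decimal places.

Sort the longitudes: -154.133°, -132.674°, +125.423°, +133.107°, +133.282°, +149.823°.
Eastward gaps between consecutive values (wrapping around): 21.459°, 258.097°, 7.684°, 0.175°, 16.541°, 56.044°.
Largest gap = 258.097° ⇒ minimal covering band is its complement: 360° − 258.097° = 101.903°.
Band runs from +125.423° eastward to -132.674°, crossing the antimeridian.

101.903°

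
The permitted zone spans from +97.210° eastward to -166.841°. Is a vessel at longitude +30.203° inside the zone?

No

Band width going east from +97.210° to -166.841°: ((-166.841 − 97.210) mod 360) = 95.949°.
Offset of +30.203° east of the west edge: ((30.203 − 97.210) mod 360) = 292.993°.
292.993° > 95.949° ⇒ outside.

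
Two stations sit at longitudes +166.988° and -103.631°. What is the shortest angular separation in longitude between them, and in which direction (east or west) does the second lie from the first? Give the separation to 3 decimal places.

89.381° east

Raw difference: -103.631 − 166.988 = -270.619°.
Normalise into (−180°, 180°]: -270.619° + 360° = 89.381°.
Positive ⇒ the second point lies to the east; separation 89.381°.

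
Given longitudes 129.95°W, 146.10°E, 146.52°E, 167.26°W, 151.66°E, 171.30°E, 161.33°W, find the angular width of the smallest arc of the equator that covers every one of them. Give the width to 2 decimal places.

Sort the longitudes: -167.26°, -161.33°, -129.95°, +146.10°, +146.52°, +151.66°, +171.30°.
Eastward gaps between consecutive values (wrapping around): 5.93°, 31.38°, 276.05°, 0.42°, 5.14°, 19.64°, 21.44°.
Largest gap = 276.05° ⇒ minimal covering band is its complement: 360° − 276.05° = 83.95°.
Band runs from +146.10° eastward to -129.95°, crossing the antimeridian.

83.95°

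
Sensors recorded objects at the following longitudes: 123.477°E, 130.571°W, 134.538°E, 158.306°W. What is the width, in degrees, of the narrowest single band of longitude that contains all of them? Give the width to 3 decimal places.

105.952°

Sort the longitudes: -158.306°, -130.571°, +123.477°, +134.538°.
Eastward gaps between consecutive values (wrapping around): 27.735°, 254.048°, 11.061°, 67.156°.
Largest gap = 254.048° ⇒ minimal covering band is its complement: 360° − 254.048° = 105.952°.
Band runs from +123.477° eastward to -130.571°, crossing the antimeridian.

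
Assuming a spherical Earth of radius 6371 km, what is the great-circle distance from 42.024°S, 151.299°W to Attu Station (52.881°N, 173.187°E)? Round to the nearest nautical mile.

5987 nmi

Δλ = 173.187 − -151.299 = 324.486°; wrapped into (−180°, 180°]: -35.514°.
Δφ = 52.881 − -42.024 = 94.905°.
a = sin²(Δφ/2) + cos φ₁ · cos φ₂ · sin²(Δλ/2) = 0.584450.
c = 2·atan2(√a, √(1−a)) = 1.74051 rad → d = 6371·c ≈ 11088.78 km ≈ 5987.46 nmi.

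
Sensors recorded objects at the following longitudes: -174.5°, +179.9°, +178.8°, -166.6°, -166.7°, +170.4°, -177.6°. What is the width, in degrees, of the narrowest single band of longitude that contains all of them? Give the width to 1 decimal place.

23.0°

Sort the longitudes: -177.6°, -174.5°, -166.7°, -166.6°, +170.4°, +178.8°, +179.9°.
Eastward gaps between consecutive values (wrapping around): 3.1°, 7.8°, 0.1°, 337.0°, 8.4°, 1.1°, 2.5°.
Largest gap = 337.0° ⇒ minimal covering band is its complement: 360° − 337.0° = 23.0°.
Band runs from +170.4° eastward to -166.6°, crossing the antimeridian.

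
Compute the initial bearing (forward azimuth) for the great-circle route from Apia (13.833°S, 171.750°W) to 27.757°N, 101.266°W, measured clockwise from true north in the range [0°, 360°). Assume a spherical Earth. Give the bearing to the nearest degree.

58°

Δλ = -101.266 − -171.750 = 70.484°.
θ = atan2( sin Δλ · cos φ₂ , cos φ₁ · sin φ₂ − sin φ₁ · cos φ₂ · cos Δλ )
  = atan2(0.83409, 0.52290) = 57.916° → normalised to [0°, 360°): 57.916°.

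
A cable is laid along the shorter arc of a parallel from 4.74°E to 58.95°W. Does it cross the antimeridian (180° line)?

Signed shortest Δλ = ((-58.95 − 4.74 + 180) mod 360) − 180 = -63.69°.
Going west by 63.69° from +4.74° reaches -58.95° without touching 180°.

No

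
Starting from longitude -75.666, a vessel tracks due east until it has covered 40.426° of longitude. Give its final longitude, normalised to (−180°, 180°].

-35.240°

Start at -75.666°; shift +40.426° → -35.240°.
-35.240° already lies in (−180°, 180°].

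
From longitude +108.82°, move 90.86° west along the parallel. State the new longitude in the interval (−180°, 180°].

+17.96°

Start at +108.82°; shift −90.86° → +17.96°.
+17.96° already lies in (−180°, 180°].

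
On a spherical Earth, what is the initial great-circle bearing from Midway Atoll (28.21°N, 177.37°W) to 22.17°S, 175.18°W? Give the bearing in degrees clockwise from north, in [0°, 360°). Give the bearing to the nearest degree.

Δλ = -175.18 − -177.37 = 2.19°.
θ = atan2( sin Δλ · cos φ₂ , cos φ₁ · sin φ₂ − sin φ₁ · cos φ₂ · cos Δλ )
  = atan2(0.03539, -0.76997) = 177.369° → normalised to [0°, 360°): 177.369°.

177°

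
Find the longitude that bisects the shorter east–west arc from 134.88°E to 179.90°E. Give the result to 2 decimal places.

157.39°E

Signed shortest Δλ from +134.88° to +179.90° is +45.02°.
Midpoint longitude = +134.88° + (+45.02°)/2 = +134.88° + 22.51° = +157.39°.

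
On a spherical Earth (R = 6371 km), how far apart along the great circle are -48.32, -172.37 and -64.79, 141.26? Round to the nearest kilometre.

Δλ = 141.26 − -172.37 = 313.63°; wrapped into (−180°, 180°]: -46.37°.
Δφ = -64.79 − -48.32 = -16.47°.
a = sin²(Δφ/2) + cos φ₁ · cos φ₂ · sin²(Δλ/2) = 0.064418.
c = 2·atan2(√a, √(1−a)) = 0.51323 rad → d = 6371·c ≈ 3269.76 km.

3270 km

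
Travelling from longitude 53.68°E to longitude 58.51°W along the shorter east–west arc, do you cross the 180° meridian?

No

Signed shortest Δλ = ((-58.51 − 53.68 + 180) mod 360) − 180 = -112.19°.
Going west by 112.19° from +53.68° reaches -58.51° without touching 180°.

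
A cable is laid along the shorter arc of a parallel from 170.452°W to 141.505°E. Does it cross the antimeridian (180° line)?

Naïve |141.505 − -170.452| = 311.957° > 180°, so the shorter arc goes the other way round — across 180°.
Signed shortest Δλ = ((141.505 − -170.452 + 180) mod 360) − 180 = -48.043°.
Going west by 48.043° from -170.452° passes through 180° before reaching +141.505°.

Yes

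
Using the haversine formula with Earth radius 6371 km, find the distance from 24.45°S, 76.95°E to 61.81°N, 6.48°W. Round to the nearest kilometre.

Δλ = -6.48 − 76.95 = -83.43°.
Δφ = 61.81 − -24.45 = 86.26°.
a = sin²(Δφ/2) + cos φ₁ · cos φ₂ · sin²(Δλ/2) = 0.657801.
c = 2·atan2(√a, √(1−a)) = 1.89189 rad → d = 6371·c ≈ 12053.21 km.

12053 km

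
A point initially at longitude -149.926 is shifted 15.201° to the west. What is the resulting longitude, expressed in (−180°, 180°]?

-165.127°

Start at -149.926°; shift −15.201° → -165.127°.
-165.127° already lies in (−180°, 180°].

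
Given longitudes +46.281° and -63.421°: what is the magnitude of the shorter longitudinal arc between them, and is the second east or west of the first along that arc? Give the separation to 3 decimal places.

109.702° west

Raw difference: -63.421 − 46.281 = -109.702°.
Normalise into (−180°, 180°]: -109.702° stays -109.702°.
Negative ⇒ the second point lies to the west; separation 109.702°.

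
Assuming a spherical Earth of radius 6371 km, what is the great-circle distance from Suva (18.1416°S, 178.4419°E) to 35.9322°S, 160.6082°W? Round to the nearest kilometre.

Δλ = -160.6082 − 178.4419 = -339.0501°; wrapped into (−180°, 180°]: 20.9499°.
Δφ = -35.9322 − -18.1416 = -17.7906°.
a = sin²(Δφ/2) + cos φ₁ · cos φ₂ · sin²(Δλ/2) = 0.049343.
c = 2·atan2(√a, √(1−a)) = 0.44800 rad → d = 6371·c ≈ 2854.24 km.

2854 km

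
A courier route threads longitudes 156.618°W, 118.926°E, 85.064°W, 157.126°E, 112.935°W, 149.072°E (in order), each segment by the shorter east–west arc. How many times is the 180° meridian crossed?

Leg 1: -156.618° → +118.926°, shortest Δλ = -84.456° (west) — crosses 180°.
Leg 2: +118.926° → -85.064°, shortest Δλ = 156.01° (east) — crosses 180°.
Leg 3: -85.064° → +157.126°, shortest Δλ = -117.81° (west) — crosses 180°.
Leg 4: +157.126° → -112.935°, shortest Δλ = 89.939° (east) — crosses 180°.
Leg 5: -112.935° → +149.072°, shortest Δλ = -97.993° (west) — crosses 180°.
Total crossings: 5.

5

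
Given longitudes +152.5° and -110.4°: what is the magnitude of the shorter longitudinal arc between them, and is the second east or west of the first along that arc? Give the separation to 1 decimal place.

97.1° east

Raw difference: -110.4 − 152.5 = -262.9°.
Normalise into (−180°, 180°]: -262.9° + 360° = 97.1°.
Positive ⇒ the second point lies to the east; separation 97.1°.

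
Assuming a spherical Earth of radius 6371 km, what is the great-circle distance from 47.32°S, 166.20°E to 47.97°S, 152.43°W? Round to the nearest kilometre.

Δλ = -152.43 − 166.20 = -318.63°; wrapped into (−180°, 180°]: 41.37°.
Δφ = -47.97 − -47.32 = -0.65°.
a = sin²(Δφ/2) + cos φ₁ · cos φ₂ · sin²(Δλ/2) = 0.056662.
c = 2·atan2(√a, √(1−a)) = 0.48069 rad → d = 6371·c ≈ 3062.48 km.

3062 km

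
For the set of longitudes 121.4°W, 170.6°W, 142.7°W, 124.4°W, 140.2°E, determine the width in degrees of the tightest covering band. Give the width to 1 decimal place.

Sort the longitudes: -170.6°, -142.7°, -124.4°, -121.4°, +140.2°.
Eastward gaps between consecutive values (wrapping around): 27.9°, 18.3°, 3.0°, 261.6°, 49.2°.
Largest gap = 261.6° ⇒ minimal covering band is its complement: 360° − 261.6° = 98.4°.
Band runs from +140.2° eastward to -121.4°, crossing the antimeridian.

98.4°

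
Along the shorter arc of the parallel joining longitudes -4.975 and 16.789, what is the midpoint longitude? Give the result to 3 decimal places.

Signed shortest Δλ from -4.975° to +16.789° is +21.764°.
Midpoint longitude = -4.975° + (+21.764°)/2 = -4.975° + 10.882° = +5.907°.

+5.907°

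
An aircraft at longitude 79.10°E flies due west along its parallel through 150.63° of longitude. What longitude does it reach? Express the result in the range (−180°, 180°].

71.53°W

Start at +79.10°; shift −150.63° → -71.53°.
-71.53° already lies in (−180°, 180°].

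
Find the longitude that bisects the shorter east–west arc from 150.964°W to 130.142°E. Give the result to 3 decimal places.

169.589°E

Signed shortest Δλ from -150.964° to +130.142° is -78.894°.
Midpoint longitude = -150.964° + (-78.894°)/2 = -150.964° − 39.447° = -190.411°.
Normalise into (−180°, 180°]: +169.589°.
(The naïve average (-150.964 + +130.142)/2 = -10.411° is on the wrong side of the globe.)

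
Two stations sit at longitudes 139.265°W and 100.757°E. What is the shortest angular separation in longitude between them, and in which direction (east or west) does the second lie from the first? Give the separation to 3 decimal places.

119.978° west

Raw difference: 100.757 − -139.265 = 240.022°.
Normalise into (−180°, 180°]: 240.022° − 360° = -119.978°.
Negative ⇒ the second point lies to the west; separation 119.978°.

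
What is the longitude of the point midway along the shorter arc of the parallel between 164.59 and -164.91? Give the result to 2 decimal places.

+179.84°

Signed shortest Δλ from +164.59° to -164.91° is +30.50°.
Midpoint longitude = +164.59° + (+30.50°)/2 = +164.59° + 15.25° = +179.84°.
(The naïve average (+164.59 + -164.91)/2 = -0.16° is on the wrong side of the globe.)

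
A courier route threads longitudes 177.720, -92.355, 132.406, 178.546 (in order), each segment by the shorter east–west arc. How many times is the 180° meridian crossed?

Leg 1: +177.720° → -92.355°, shortest Δλ = 89.925° (east) — crosses 180°.
Leg 2: -92.355° → +132.406°, shortest Δλ = -135.239° (west) — crosses 180°.
Leg 3: +132.406° → +178.546°, shortest Δλ = 46.14° (east) — does not cross 180°.
Total crossings: 2.

2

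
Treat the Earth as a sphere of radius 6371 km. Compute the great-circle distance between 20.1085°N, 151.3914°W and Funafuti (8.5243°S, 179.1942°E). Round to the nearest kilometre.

Δλ = 179.1942 − -151.3914 = 330.5856°; wrapped into (−180°, 180°]: -29.4144°.
Δφ = -8.5243 − 20.1085 = -28.6328°.
a = sin²(Δφ/2) + cos φ₁ · cos φ₂ · sin²(Δλ/2) = 0.121003.
c = 2·atan2(√a, √(1−a)) = 0.71056 rad → d = 6371·c ≈ 4527.00 km.

4527 km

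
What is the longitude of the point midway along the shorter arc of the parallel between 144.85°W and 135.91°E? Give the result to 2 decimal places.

175.53°E

Signed shortest Δλ from -144.85° to +135.91° is -79.24°.
Midpoint longitude = -144.85° + (-79.24°)/2 = -144.85° − 39.62° = -184.47°.
Normalise into (−180°, 180°]: +175.53°.
(The naïve average (-144.85 + +135.91)/2 = -4.47° is on the wrong side of the globe.)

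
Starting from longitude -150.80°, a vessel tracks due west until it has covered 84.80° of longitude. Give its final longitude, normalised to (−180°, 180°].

+124.40°

Start at -150.80°; shift −84.80° → -235.60°.
-235.60° lies outside (−180°, 180°]; add 360° → +124.40°.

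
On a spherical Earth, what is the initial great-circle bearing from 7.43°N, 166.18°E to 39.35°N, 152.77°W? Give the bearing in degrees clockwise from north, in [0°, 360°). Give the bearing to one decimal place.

Δλ = -152.77 − 166.18 = -318.95°; wrapped into (−180°, 180°]: 41.05°.
θ = atan2( sin Δλ · cos φ₂ , cos φ₁ · sin φ₂ − sin φ₁ · cos φ₂ · cos Δλ )
  = atan2(0.50783, 0.55332) = 42.545° → normalised to [0°, 360°): 42.545°.

42.5°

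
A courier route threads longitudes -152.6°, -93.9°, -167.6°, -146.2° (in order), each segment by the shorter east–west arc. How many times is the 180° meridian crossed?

0

Leg 1: -152.6° → -93.9°, shortest Δλ = 58.7° (east) — does not cross 180°.
Leg 2: -93.9° → -167.6°, shortest Δλ = -73.7° (west) — does not cross 180°.
Leg 3: -167.6° → -146.2°, shortest Δλ = 21.4° (east) — does not cross 180°.
Total crossings: 0.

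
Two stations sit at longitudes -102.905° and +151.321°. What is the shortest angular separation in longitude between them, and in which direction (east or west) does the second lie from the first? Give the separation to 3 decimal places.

105.774° west

Raw difference: 151.321 − -102.905 = 254.226°.
Normalise into (−180°, 180°]: 254.226° − 360° = -105.774°.
Negative ⇒ the second point lies to the west; separation 105.774°.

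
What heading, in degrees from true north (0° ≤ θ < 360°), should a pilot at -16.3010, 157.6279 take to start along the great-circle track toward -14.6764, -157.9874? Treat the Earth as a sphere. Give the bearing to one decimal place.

Δλ = -157.9874 − 157.6279 = -315.6153°; wrapped into (−180°, 180°]: 44.3847°.
θ = atan2( sin Δλ · cos φ₂ , cos φ₁ · sin φ₂ − sin φ₁ · cos φ₂ · cos Δλ )
  = atan2(0.67665, -0.04913) = 94.153° → normalised to [0°, 360°): 94.153°.

94.2°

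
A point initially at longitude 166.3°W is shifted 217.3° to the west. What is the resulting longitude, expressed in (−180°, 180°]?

23.6°W

Start at -166.3°; shift −217.3° → -383.6°.
-383.6° lies outside (−180°, 180°]; add 360° → -23.6°.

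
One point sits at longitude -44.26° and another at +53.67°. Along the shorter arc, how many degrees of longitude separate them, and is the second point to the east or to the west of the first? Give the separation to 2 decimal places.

Raw difference: 53.67 − -44.26 = 97.93°.
Normalise into (−180°, 180°]: 97.93° stays 97.93°.
Positive ⇒ the second point lies to the east; separation 97.93°.

97.93° east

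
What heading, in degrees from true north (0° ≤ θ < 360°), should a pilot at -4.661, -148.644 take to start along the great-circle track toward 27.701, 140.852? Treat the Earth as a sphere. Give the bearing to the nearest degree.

Δλ = 140.852 − -148.644 = 289.496°; wrapped into (−180°, 180°]: -70.504°.
θ = atan2( sin Δλ · cos φ₂ , cos φ₁ · sin φ₂ − sin φ₁ · cos φ₂ · cos Δλ )
  = atan2(-0.83462, 0.48733) = -59.720° → normalised to [0°, 360°): 300.280°.

300°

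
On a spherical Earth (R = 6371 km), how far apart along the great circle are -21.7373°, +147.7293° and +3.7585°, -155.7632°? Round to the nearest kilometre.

Δλ = -155.7632 − 147.7293 = -303.4925°; wrapped into (−180°, 180°]: 56.5075°.
Δφ = 3.7585 − -21.7373 = 25.4958°.
a = sin²(Δφ/2) + cos φ₁ · cos φ₂ · sin²(Δλ/2) = 0.256396.
c = 2·atan2(√a, √(1−a)) = 1.06191 rad → d = 6371·c ≈ 6765.40 km.

6765 km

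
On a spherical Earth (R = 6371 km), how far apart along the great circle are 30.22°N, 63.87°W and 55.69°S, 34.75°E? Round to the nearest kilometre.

13261 km

Δλ = 34.75 − -63.87 = 98.62°.
Δφ = -55.69 − 30.22 = -85.91°.
a = sin²(Δφ/2) + cos φ₁ · cos φ₂ · sin²(Δλ/2) = 0.744373.
c = 2·atan2(√a, √(1−a)) = 2.08145 rad → d = 6371·c ≈ 13260.90 km.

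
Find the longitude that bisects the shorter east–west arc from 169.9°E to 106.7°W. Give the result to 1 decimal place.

Signed shortest Δλ from +169.9° to -106.7° is +83.4°.
Midpoint longitude = +169.9° + (+83.4°)/2 = +169.9° + 41.7° = +211.6°.
Normalise into (−180°, 180°]: -148.4°.
(The naïve average (+169.9 + -106.7)/2 = 31.6° is on the wrong side of the globe.)

148.4°W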